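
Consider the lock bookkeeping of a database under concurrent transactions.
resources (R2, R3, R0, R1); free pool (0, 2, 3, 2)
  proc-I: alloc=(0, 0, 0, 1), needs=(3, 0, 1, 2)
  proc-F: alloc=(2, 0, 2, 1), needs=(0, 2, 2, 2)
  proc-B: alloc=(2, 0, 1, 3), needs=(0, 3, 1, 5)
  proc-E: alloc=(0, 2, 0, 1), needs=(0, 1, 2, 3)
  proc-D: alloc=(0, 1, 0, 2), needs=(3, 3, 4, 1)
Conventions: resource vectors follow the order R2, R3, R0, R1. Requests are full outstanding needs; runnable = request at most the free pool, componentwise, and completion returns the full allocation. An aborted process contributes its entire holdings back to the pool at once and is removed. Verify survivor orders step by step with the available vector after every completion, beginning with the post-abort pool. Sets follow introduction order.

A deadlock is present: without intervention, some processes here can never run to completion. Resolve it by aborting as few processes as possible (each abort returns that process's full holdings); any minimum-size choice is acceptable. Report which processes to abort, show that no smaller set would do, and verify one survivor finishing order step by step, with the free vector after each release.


Minimum abort set: proc-D.
Key observation: proc-B could never have finished before the abort; with (0, 1, 0, 2) returned by proc-D, it fits at step 2.
No smaller set exists: with zero aborts the deadlock remains.
Survivors finish in the order: proc-F, proc-B, proc-I, proc-E. Step-by-step check (pool after the aborts first):
  pool = (0, 3, 3, 4)
  proc-F needs (0, 2, 2, 2) <= (0, 3, 3, 4) -> finishes; pool += (2, 0, 2, 1) = (2, 3, 5, 5)
  proc-B needs (0, 3, 1, 5) <= (2, 3, 5, 5) -> finishes; pool += (2, 0, 1, 3) = (4, 3, 6, 8)
  proc-I needs (3, 0, 1, 2) <= (4, 3, 6, 8) -> finishes; pool += (0, 0, 0, 1) = (4, 3, 6, 9)
  proc-E needs (0, 1, 2, 3) <= (4, 3, 6, 9) -> finishes; pool += (0, 2, 0, 1) = (4, 5, 6, 10)


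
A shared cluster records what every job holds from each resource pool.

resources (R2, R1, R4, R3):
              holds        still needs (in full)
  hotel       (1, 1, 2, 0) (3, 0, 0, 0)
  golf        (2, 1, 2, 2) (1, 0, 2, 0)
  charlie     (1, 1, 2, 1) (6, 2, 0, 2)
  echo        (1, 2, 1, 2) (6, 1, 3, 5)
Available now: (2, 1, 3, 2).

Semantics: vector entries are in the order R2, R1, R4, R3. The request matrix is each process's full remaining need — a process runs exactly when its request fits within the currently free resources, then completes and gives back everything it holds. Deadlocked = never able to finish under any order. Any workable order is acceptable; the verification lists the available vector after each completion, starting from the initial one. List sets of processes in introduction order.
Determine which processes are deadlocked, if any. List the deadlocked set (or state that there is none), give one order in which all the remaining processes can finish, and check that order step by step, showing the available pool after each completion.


Deadlocked: charlie and echo.
Key observation: even finishing golf, hotel leaves just (5, 3, 7, 4) free — too little R2 for any of the remaining processes.
A valid finishing order for the others: golf, hotel. Check, step by step:
  pool = (2, 1, 3, 2)
  run golf (needs (1, 0, 2, 0), free (2, 1, 3, 2)); after release of (2, 1, 2, 2) the pool is (4, 2, 5, 4)
  run hotel (needs (3, 0, 0, 0), free (4, 2, 5, 4)); after release of (1, 1, 2, 0) the pool is (5, 3, 7, 4)
The stuck group stays short no matter what:
  blocked: charlie wants (6, 2, 0, 2), pool (5, 3, 7, 4) — not enough R2
  blocked: echo wants (6, 1, 3, 5), pool (5, 3, 7, 4) — not enough R2 and R3


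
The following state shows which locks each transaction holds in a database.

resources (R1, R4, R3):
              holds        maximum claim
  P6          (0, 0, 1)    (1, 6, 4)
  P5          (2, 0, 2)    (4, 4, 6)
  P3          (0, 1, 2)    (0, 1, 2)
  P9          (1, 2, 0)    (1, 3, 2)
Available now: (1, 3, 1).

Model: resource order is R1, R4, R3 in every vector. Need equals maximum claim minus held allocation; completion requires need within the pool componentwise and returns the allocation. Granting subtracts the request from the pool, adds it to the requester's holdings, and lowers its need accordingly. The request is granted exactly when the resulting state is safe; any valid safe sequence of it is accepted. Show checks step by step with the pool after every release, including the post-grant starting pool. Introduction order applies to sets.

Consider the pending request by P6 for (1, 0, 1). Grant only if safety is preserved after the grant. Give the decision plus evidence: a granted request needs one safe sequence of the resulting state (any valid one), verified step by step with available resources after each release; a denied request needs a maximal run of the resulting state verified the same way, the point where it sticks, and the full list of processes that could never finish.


GRANT. The post-grant state is safe; one safe sequence: P3, P9, P6, P5.
Key observation: the transfer keeps a workable pool ((0, 3, 0)); P3 starts the safe sequence.
Verifying the post-grant state step by step:
  pool = (0, 3, 0)
  run P3 (needs (0, 0, 0), free (0, 3, 0)); after release of (0, 1, 2) the pool is (0, 4, 2)
  run P9 (needs (0, 1, 2), free (0, 4, 2)); after release of (1, 2, 0) the pool is (1, 6, 2)
  run P6 (needs (0, 6, 2), free (1, 6, 2)); after release of (1, 0, 2) the pool is (2, 6, 4)
  run P5 (needs (2, 4, 4), free (2, 6, 4)); after release of (2, 0, 2) the pool is (4, 6, 6)


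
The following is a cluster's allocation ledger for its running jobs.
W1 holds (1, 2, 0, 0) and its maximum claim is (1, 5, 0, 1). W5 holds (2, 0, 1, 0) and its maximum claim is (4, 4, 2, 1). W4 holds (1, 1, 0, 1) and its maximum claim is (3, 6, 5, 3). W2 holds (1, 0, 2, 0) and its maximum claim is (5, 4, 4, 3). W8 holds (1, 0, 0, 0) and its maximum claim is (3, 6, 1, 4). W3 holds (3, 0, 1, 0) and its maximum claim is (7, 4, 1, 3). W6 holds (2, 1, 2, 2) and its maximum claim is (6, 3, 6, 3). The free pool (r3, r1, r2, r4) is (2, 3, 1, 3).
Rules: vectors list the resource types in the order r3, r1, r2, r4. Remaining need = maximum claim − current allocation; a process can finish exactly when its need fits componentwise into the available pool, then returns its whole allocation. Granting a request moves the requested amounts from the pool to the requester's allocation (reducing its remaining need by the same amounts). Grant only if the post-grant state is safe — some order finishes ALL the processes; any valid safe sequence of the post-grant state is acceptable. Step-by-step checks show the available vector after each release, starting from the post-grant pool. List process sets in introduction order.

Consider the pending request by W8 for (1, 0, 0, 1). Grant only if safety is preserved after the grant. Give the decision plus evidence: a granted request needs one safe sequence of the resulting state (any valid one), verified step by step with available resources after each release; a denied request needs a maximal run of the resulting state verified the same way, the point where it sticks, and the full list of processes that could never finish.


DENY — the pretend-granted state is unsafe.
Key observation: after W1, W5 the pool peaks at (4, 5, 2, 2), and each blocked process is short somewhere: W4 on r2; W2 on r4; W8 on r1, r4; W3 on r4; W6 on r2.
Pretend the grant happened; the run W1, W5 goes as far as possible. Check, step by step:
  pool = (1, 3, 1, 2)
  W1 needs (0, 3, 0, 1) <= (1, 3, 1, 2) -> finishes; pool += (1, 2, 0, 0) = (2, 5, 1, 2)
  W5 needs (2, 4, 1, 1) <= (2, 5, 1, 2) -> finishes; pool += (2, 0, 1, 0) = (4, 5, 2, 2)
  W4 cannot run: need (2, 5, 5, 2) vs free (4, 5, 2, 2) (insufficient r2)
  W2 cannot run: need (4, 4, 2, 3) vs free (4, 5, 2, 2) (insufficient r4)
  W8 cannot run: need (1, 6, 1, 3) vs free (4, 5, 2, 2) (insufficient r1 and r4)
  W3 cannot run: need (4, 4, 0, 3) vs free (4, 5, 2, 2) (insufficient r4)
  W6 cannot run: need (4, 2, 4, 1) vs free (4, 5, 2, 2) (insufficient r2)
Had the request been granted, W4, W2, W8, W3 and W6 could never finish.


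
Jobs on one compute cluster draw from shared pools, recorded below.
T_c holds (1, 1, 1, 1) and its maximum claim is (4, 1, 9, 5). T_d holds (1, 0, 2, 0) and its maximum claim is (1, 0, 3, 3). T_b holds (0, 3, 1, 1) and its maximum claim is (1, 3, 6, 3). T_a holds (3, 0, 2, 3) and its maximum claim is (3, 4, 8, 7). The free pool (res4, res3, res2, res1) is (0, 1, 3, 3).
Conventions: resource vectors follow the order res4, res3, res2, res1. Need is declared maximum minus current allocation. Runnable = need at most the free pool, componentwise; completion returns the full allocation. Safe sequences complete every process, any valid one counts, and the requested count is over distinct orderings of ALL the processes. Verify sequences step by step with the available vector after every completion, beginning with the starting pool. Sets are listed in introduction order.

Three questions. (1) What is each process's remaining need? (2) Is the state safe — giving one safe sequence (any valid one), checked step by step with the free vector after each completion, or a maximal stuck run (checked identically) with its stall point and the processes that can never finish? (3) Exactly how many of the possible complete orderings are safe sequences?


(1) Need matrix, components ordered res4, res3, res2, res1:
  T_c: (3, 0, 8, 4)
  T_d: (0, 0, 1, 3)
  T_b: (1, 0, 5, 2)
  T_a: (0, 4, 6, 4)
(2) SAFE — a valid safe sequence is T_d, T_b, T_a, T_c.
Key observation: the first exact fit in this order is T_d — it needs (0, 0, 1, 3) with (0, 1, 3, 3) free, meeting a requested resource to the last unit.
Check, step by step:
  pool = (0, 1, 3, 3)
  T_d: need (0, 0, 1, 3) fits (0, 1, 3, 3); releases (1, 0, 2, 0), pool now (1, 1, 5, 3)
  T_b: need (1, 0, 5, 2) fits (1, 1, 5, 3); releases (0, 3, 1, 1), pool now (1, 4, 6, 4)
  T_a: need (0, 4, 6, 4) fits (1, 4, 6, 4); releases (3, 0, 2, 3), pool now (4, 4, 8, 7)
  T_c: need (3, 0, 8, 4) fits (4, 4, 8, 7); releases (1, 1, 1, 1), pool now (5, 5, 9, 8)
(3) Precisely 1 of the possible complete orderings is a safe sequence.


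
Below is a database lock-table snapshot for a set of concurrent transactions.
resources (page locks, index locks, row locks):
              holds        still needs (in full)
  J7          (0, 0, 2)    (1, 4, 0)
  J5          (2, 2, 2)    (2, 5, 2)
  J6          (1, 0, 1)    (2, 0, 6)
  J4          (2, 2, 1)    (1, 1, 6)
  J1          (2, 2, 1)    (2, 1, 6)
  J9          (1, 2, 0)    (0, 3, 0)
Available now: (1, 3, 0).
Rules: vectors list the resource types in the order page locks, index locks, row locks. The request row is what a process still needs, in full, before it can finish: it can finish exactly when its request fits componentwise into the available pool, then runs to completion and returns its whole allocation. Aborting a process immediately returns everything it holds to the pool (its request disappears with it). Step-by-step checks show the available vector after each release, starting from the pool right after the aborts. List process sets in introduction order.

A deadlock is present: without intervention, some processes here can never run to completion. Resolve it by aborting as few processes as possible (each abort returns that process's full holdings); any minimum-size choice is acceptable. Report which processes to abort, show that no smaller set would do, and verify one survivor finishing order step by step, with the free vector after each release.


The answer: abort J6 and J4.
Key observation: the returned (3, 2, 2) from J6 and J4 is what brings J1 — unrunnable before, under any order — into play at step 4.
Why nothing smaller works — every single abort fails: J7 alone leaves J6 blocked (short on row locks); J5 alone leaves J6 blocked (short on row locks); J6 alone leaves J4 blocked (short on row locks); J4 alone leaves J6 blocked (short on row locks); J1 alone leaves J6 blocked (short on row locks); J9 alone leaves J6 blocked (short on row locks).
One survivor order: J9, J5, J7, J1. Check, step by step (post-abort pool first):
  pool = (4, 5, 2)
  run J9 (needs (0, 3, 0), free (4, 5, 2)); after release of (1, 2, 0) the pool is (5, 7, 2)
  run J5 (needs (2, 5, 2), free (5, 7, 2)); after release of (2, 2, 2) the pool is (7, 9, 4)
  run J7 (needs (1, 4, 0), free (7, 9, 4)); after release of (0, 0, 2) the pool is (7, 9, 6)
  run J1 (needs (2, 1, 6), free (7, 9, 6)); after release of (2, 2, 1) the pool is (9, 11, 7)


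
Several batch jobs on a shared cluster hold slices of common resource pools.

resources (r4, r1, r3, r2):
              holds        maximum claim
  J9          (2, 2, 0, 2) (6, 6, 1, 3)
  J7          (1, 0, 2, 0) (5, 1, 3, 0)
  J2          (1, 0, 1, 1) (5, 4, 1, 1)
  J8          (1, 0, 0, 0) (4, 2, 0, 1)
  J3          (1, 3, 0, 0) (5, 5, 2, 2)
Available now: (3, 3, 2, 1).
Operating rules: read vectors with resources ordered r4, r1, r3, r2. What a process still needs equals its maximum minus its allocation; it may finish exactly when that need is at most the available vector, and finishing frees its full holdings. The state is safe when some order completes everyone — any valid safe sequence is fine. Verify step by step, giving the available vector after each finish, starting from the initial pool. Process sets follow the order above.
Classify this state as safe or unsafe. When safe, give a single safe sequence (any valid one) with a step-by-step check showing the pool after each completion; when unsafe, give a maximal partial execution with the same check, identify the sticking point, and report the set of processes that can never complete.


The state is UNSAFE.
Key observation: after J8, J7 the pool peaks at (5, 3, 4, 1), and each blocked process is short somewhere: J9 on r1; J2 on r1; J3 on r2.
Going as far as possible: J8, J7; after that, nothing fits. Verifying each step:
  pool = (3, 3, 2, 1)
  J8 needs (3, 2, 0, 1) <= (3, 3, 2, 1) -> finishes; pool += (1, 0, 0, 0) = (4, 3, 2, 1)
  J7 needs (4, 1, 1, 0) <= (4, 3, 2, 1) -> finishes; pool += (1, 0, 2, 0) = (5, 3, 4, 1)
  J9 still needs (4, 4, 1, 1) but only (5, 3, 4, 1) is free — short on r1
  J2 still needs (4, 4, 0, 0) but only (5, 3, 4, 1) is free — short on r1
  J3 still needs (4, 2, 2, 2) but only (5, 3, 4, 1) is free — short on r2
Processes that can never finish: J9, J2 and J3.


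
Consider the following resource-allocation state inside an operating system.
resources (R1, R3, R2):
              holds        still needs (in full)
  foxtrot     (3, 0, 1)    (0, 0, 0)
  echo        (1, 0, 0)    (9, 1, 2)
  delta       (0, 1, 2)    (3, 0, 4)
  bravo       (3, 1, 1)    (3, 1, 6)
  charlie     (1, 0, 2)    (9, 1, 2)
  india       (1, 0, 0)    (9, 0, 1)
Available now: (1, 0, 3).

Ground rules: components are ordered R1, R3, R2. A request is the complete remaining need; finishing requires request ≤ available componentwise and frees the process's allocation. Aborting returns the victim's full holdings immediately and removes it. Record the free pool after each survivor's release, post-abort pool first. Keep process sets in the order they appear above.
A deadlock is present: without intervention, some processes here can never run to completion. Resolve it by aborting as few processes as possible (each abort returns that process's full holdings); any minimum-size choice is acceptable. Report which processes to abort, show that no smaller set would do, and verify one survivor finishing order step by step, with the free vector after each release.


Abort echo and india.
Key observation: charlie had no path to completion before; after the abort of echo and india ((2, 0, 0) returned), step 4 is where it fits.
Why nothing smaller works — every single abort fails: foxtrot alone leaves echo blocked (short on R1); echo alone leaves charlie blocked (short on R1); delta alone leaves echo blocked (short on R1); bravo alone leaves echo blocked (short on R1); charlie alone leaves echo blocked (short on R1); india alone leaves echo blocked (short on R1).
The survivors complete as foxtrot, delta, bravo, charlie. Walking it through (starting from the post-abort pool):
  pool = (3, 0, 3)
  foxtrot: need (0, 0, 0) fits (3, 0, 3); releases (3, 0, 1), pool now (6, 0, 4)
  delta: need (3, 0, 4) fits (6, 0, 4); releases (0, 1, 2), pool now (6, 1, 6)
  bravo: need (3, 1, 6) fits (6, 1, 6); releases (3, 1, 1), pool now (9, 2, 7)
  charlie: need (9, 1, 2) fits (9, 2, 7); releases (1, 0, 2), pool now (10, 2, 9)


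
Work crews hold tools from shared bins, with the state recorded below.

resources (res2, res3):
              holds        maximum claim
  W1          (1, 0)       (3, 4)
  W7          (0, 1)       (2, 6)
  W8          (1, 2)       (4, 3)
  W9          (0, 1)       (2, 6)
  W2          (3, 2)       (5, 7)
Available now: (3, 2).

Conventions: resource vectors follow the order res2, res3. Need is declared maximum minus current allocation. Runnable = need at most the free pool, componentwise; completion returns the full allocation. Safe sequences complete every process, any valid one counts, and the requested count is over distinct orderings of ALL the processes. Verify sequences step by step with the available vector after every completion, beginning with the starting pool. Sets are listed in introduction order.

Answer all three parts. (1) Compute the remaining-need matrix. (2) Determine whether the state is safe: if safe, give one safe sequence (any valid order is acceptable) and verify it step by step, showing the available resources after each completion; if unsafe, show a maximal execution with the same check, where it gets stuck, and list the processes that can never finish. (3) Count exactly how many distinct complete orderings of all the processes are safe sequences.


(1) Remaining need (order res2, res3):
  W1: (2, 4)
  W7: (2, 5)
  W8: (3, 1)
  W9: (2, 5)
  W2: (2, 5)
(2) UNSAFE — no complete ordering exists.
Key observation: no order helps: past W8, W1, the free pool tops out at (5, 4), below what each blocked process needs in res3.
Going as far as possible: W8, W1; after that, nothing fits. Check, step by step:
  pool = (3, 2)
  W8: need (3, 1) fits (3, 2); releases (1, 2), pool now (4, 4)
  W1: need (2, 4) fits (4, 4); releases (1, 0), pool now (5, 4)
  W7 still needs (2, 5) but only (5, 4) is free — short on res3
  W9 still needs (2, 5) but only (5, 4) is free — short on res3
  W2 still needs (2, 5) but only (5, 4) is free — short on res3
Never able to finish: W7, W9 and W2.
(3) Precisely 0 of the possible complete orderings are safe sequences.


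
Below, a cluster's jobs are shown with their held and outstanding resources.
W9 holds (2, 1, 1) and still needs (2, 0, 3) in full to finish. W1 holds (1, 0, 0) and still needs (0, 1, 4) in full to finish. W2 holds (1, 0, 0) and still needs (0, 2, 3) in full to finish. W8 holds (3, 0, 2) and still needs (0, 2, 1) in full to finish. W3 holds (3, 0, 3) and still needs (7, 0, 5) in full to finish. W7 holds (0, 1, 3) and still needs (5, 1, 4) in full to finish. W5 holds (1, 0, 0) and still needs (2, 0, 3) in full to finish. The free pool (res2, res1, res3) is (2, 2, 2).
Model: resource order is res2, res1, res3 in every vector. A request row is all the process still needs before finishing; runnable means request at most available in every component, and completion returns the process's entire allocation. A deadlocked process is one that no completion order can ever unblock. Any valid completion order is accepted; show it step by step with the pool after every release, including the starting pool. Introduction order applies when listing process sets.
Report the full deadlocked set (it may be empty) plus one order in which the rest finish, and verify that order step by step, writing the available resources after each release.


The deadlocked set is empty.
Key observation: W8 leads a chain of completions in which each release enables another process.
A valid finishing order for the others: W8, W9, W3, W1, W7, W5, W2. Verifying each step:
  pool = (2, 2, 2)
  W8: need (0, 2, 1) fits (2, 2, 2); releases (3, 0, 2), pool now (5, 2, 4)
  W9: need (2, 0, 3) fits (5, 2, 4); releases (2, 1, 1), pool now (7, 3, 5)
  W3: need (7, 0, 5) fits (7, 3, 5); releases (3, 0, 3), pool now (10, 3, 8)
  W1: need (0, 1, 4) fits (10, 3, 8); releases (1, 0, 0), pool now (11, 3, 8)
  W7: need (5, 1, 4) fits (11, 3, 8); releases (0, 1, 3), pool now (11, 4, 11)
  W5: need (2, 0, 3) fits (11, 4, 11); releases (1, 0, 0), pool now (12, 4, 11)
  W2: need (0, 2, 3) fits (12, 4, 11); releases (1, 0, 0), pool now (13, 4, 11)


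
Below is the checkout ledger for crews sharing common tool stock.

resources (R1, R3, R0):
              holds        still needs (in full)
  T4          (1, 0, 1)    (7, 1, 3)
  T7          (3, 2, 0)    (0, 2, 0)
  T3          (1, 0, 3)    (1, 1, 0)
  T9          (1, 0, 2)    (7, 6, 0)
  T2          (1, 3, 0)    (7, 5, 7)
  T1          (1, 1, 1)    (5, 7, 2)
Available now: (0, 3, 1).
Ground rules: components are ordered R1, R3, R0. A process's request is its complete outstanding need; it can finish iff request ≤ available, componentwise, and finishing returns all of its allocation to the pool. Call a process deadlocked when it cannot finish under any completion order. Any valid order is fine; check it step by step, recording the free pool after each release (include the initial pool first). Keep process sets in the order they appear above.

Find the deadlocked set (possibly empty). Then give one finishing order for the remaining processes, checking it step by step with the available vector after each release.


Deadlocked: T4, T9, T2 and T1.
Key observation: even finishing T7, T3 leaves just (4, 5, 4) free — too little R1 for any of the remaining processes.
The rest can finish in the order T7, T3. Verifying each step:
  pool = (0, 3, 1)
  run T7 (needs (0, 2, 0), free (0, 3, 1)); after release of (3, 2, 0) the pool is (3, 5, 1)
  run T3 (needs (1, 1, 0), free (3, 5, 1)); after release of (1, 0, 3) the pool is (4, 5, 4)
The blocked processes can never fit:
  T4 cannot run: need (7, 1, 3) vs free (4, 5, 4) (insufficient R1)
  T9 cannot run: need (7, 6, 0) vs free (4, 5, 4) (insufficient R1 and R3)
  T2 cannot run: need (7, 5, 7) vs free (4, 5, 4) (insufficient R1 and R0)
  T1 cannot run: need (5, 7, 2) vs free (4, 5, 4) (insufficient R1 and R3)


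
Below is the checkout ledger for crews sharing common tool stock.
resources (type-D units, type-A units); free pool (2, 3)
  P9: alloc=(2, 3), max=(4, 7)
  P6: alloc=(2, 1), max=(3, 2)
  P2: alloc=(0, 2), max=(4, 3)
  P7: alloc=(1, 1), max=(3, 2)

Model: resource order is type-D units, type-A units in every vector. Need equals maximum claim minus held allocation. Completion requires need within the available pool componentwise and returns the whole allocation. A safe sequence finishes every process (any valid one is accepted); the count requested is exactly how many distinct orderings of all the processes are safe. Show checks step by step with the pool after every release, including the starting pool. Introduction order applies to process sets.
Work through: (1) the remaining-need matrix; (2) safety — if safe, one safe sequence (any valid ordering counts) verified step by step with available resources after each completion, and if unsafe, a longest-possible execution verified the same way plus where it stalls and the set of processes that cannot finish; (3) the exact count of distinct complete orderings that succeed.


(1) Need matrix, components ordered type-D units, type-A units:
  P9: (2, 4)
  P6: (1, 1)
  P2: (4, 1)
  P7: (2, 1)
(2) SAFE. One safe sequence: P6, P7, P2, P9.
Key observation: every step clears its requested resources with room to spare; the minimum clearance is 1, first at P6 — (1, 1) vs (2, 3) free.
Check, step by step:
  pool = (2, 3)
  P6: need (1, 1) fits (2, 3); releases (2, 1), pool now (4, 4)
  P7: need (2, 1) fits (4, 4); releases (1, 1), pool now (5, 5)
  P2: need (4, 1) fits (5, 5); releases (0, 2), pool now (5, 7)
  P9: need (2, 4) fits (5, 7); releases (2, 3), pool now (7, 10)
(3) Exactly 10 of the possible complete orderings are safe sequences.


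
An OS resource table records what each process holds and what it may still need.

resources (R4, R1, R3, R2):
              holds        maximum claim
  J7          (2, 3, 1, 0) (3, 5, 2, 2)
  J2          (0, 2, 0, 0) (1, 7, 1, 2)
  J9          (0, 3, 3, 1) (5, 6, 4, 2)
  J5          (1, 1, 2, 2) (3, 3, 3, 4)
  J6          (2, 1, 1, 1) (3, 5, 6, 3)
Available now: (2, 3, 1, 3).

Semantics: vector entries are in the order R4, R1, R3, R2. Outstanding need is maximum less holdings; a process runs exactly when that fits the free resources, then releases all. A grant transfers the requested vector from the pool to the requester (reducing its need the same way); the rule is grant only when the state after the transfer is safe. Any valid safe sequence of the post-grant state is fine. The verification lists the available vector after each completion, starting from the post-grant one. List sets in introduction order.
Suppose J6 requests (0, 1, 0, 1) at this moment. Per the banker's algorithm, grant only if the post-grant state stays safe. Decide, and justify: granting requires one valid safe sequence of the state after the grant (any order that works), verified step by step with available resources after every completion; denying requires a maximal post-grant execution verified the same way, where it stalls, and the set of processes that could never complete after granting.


GRANT: granting preserves safety; a valid post-grant sequence is J7, J2, J5, J9, J6.
Key observation: the grant leaves (2, 2, 1, 2) free — enough for J7, whose release restarts the cascade.
Check on the post-grant state, step by step:
  pool = (2, 2, 1, 2)
  run J7 (needs (1, 2, 1, 2), free (2, 2, 1, 2)); after release of (2, 3, 1, 0) the pool is (4, 5, 2, 2)
  run J2 (needs (1, 5, 1, 2), free (4, 5, 2, 2)); after release of (0, 2, 0, 0) the pool is (4, 7, 2, 2)
  run J5 (needs (2, 2, 1, 2), free (4, 7, 2, 2)); after release of (1, 1, 2, 2) the pool is (5, 8, 4, 4)
  run J9 (needs (5, 3, 1, 1), free (5, 8, 4, 4)); after release of (0, 3, 3, 1) the pool is (5, 11, 7, 5)
  run J6 (needs (1, 3, 5, 1), free (5, 11, 7, 5)); after release of (2, 2, 1, 2) the pool is (7, 13, 8, 7)


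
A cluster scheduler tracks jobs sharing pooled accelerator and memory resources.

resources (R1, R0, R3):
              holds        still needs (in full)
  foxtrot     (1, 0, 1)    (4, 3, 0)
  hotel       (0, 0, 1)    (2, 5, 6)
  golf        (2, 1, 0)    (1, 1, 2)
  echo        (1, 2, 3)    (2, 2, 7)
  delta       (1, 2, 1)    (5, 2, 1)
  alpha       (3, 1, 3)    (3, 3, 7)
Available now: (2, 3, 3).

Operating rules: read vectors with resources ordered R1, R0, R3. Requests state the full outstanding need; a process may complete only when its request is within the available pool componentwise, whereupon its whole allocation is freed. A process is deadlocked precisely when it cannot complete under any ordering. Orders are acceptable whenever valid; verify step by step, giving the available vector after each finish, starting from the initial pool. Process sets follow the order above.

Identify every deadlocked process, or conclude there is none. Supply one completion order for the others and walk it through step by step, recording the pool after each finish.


Deadlocked set: hotel, echo and alpha.
Key observation: even finishing golf, foxtrot, delta leaves just (6, 6, 5) free — too little R3 for any of the remaining processes.
One completion order for the rest: golf, foxtrot, delta. Check, step by step:
  pool = (2, 3, 3)
  golf needs (1, 1, 2) <= (2, 3, 3) -> finishes; pool += (2, 1, 0) = (4, 4, 3)
  foxtrot needs (4, 3, 0) <= (4, 4, 3) -> finishes; pool += (1, 0, 1) = (5, 4, 4)
  delta needs (5, 2, 1) <= (5, 4, 4) -> finishes; pool += (1, 2, 1) = (6, 6, 5)
The blocked processes can never fit:
  hotel cannot run: need (2, 5, 6) vs free (6, 6, 5) (insufficient R3)
  echo cannot run: need (2, 2, 7) vs free (6, 6, 5) (insufficient R3)
  alpha cannot run: need (3, 3, 7) vs free (6, 6, 5) (insufficient R3)


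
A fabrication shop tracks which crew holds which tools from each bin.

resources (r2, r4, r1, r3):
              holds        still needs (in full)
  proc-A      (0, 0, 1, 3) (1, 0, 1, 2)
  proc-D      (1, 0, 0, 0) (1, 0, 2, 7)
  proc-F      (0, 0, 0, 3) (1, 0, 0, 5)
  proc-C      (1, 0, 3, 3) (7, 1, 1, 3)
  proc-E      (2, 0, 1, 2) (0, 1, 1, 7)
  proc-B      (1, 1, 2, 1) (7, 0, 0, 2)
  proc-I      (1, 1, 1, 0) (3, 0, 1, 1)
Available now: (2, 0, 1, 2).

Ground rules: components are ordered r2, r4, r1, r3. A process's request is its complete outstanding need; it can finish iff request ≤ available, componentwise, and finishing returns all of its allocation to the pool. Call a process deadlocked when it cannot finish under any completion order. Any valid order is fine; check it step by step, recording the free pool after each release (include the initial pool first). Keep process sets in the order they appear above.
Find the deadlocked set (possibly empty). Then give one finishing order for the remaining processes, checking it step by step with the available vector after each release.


The deadlocked set is proc-C and proc-B.
Key observation: even finishing proc-A, proc-F, proc-D, proc-I, proc-E leaves just (6, 1, 4, 10) free — too little r2 for any of the remaining processes.
The rest can finish in the order proc-A, proc-F, proc-D, proc-I, proc-E. Check, step by step:
  pool = (2, 0, 1, 2)
  run proc-A (needs (1, 0, 1, 2), free (2, 0, 1, 2)); after release of (0, 0, 1, 3) the pool is (2, 0, 2, 5)
  run proc-F (needs (1, 0, 0, 5), free (2, 0, 2, 5)); after release of (0, 0, 0, 3) the pool is (2, 0, 2, 8)
  run proc-D (needs (1, 0, 2, 7), free (2, 0, 2, 8)); after release of (1, 0, 0, 0) the pool is (3, 0, 2, 8)
  run proc-I (needs (3, 0, 1, 1), free (3, 0, 2, 8)); after release of (1, 1, 1, 0) the pool is (4, 1, 3, 8)
  run proc-E (needs (0, 1, 1, 7), free (4, 1, 3, 8)); after release of (2, 0, 1, 2) the pool is (6, 1, 4, 10)
None of the blocked processes ever fits:
  blocked: proc-C wants (7, 1, 1, 3), pool (6, 1, 4, 10) — not enough r2
  blocked: proc-B wants (7, 0, 0, 2), pool (6, 1, 4, 10) — not enough r2


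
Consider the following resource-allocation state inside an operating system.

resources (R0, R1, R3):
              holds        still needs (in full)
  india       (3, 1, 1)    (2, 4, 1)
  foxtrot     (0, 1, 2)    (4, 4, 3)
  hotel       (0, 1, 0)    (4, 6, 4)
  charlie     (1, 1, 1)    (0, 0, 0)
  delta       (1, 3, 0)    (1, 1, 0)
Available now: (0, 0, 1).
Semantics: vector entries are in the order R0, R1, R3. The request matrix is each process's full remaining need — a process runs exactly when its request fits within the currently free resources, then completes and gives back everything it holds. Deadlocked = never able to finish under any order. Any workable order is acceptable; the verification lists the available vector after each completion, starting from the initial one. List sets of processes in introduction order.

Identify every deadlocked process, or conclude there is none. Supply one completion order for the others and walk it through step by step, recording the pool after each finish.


Nothing here is deadlocked.
Key observation: charlie leads a chain of completions in which each release enables another process.
One completion order for the rest: charlie, delta, india, foxtrot, hotel. Check, step by step:
  pool = (0, 0, 1)
  charlie needs (0, 0, 0) <= (0, 0, 1) -> finishes; pool += (1, 1, 1) = (1, 1, 2)
  delta needs (1, 1, 0) <= (1, 1, 2) -> finishes; pool += (1, 3, 0) = (2, 4, 2)
  india needs (2, 4, 1) <= (2, 4, 2) -> finishes; pool += (3, 1, 1) = (5, 5, 3)
  foxtrot needs (4, 4, 3) <= (5, 5, 3) -> finishes; pool += (0, 1, 2) = (5, 6, 5)
  hotel needs (4, 6, 4) <= (5, 6, 5) -> finishes; pool += (0, 1, 0) = (5, 7, 5)


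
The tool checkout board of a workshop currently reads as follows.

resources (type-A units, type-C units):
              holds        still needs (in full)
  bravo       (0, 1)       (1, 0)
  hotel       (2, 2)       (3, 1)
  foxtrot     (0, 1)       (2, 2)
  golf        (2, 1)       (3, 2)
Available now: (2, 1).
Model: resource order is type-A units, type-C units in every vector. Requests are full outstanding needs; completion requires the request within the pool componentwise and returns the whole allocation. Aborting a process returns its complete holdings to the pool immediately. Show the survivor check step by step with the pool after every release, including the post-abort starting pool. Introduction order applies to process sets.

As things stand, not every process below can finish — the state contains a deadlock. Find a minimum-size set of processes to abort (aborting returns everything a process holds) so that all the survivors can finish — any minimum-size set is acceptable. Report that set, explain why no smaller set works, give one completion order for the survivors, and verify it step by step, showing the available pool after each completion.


Minimum abort set: golf.
Key observation: before aborting golf, hotel was permanently blocked — no order could ever run it; afterwards it completes at step 3.
No smaller set exists: with zero aborts the deadlock remains.
One survivor order: foxtrot, bravo, hotel. Verifying each step (post-abort pool first):
  pool = (4, 2)
  foxtrot needs (2, 2) <= (4, 2) -> finishes; pool += (0, 1) = (4, 3)
  bravo needs (1, 0) <= (4, 3) -> finishes; pool += (0, 1) = (4, 4)
  hotel needs (3, 1) <= (4, 4) -> finishes; pool += (2, 2) = (6, 6)


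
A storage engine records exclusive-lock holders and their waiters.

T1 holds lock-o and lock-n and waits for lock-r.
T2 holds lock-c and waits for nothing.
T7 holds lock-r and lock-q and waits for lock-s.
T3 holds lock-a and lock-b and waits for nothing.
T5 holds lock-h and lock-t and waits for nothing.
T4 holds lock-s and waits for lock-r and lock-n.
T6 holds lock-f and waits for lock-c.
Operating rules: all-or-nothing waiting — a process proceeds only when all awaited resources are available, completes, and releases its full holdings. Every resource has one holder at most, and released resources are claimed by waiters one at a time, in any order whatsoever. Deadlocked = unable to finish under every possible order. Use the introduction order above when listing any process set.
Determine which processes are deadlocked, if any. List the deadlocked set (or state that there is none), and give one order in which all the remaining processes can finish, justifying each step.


Deadlocked: T1, T7 and T4.
Key observation: the wait chain closes on itself along T1 -> T7 -> T4 -> T1; no other process is dragged down with it.
The rest can finish in the order T5, T2, T3, T6.
Verifying each step:
  T5: no waits; runs immediately, freeing lock-h and lock-t
  T2: no waits; runs immediately, freeing lock-c
  T3: no waits; runs immediately, freeing lock-a and lock-b
  T6 waits on lock-c — all released -> runs and releases lock-f


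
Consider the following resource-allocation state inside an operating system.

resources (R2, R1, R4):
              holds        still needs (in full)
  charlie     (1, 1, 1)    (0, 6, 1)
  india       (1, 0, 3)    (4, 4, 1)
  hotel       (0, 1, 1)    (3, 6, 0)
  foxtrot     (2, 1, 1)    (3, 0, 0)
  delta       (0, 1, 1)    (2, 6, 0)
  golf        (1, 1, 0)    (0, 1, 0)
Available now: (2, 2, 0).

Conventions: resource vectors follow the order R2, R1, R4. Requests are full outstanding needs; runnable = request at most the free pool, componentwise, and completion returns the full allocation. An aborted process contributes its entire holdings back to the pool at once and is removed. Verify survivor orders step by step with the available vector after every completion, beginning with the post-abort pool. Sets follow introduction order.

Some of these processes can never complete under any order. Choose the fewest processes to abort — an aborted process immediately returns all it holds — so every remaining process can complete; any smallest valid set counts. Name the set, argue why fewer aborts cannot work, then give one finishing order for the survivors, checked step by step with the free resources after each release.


Minimum abort set: charlie and delta.
Key observation: aborting charlie and delta returns (1, 2, 2), and hotel — hopeless before — runs at step 4 with the returned capacity in the pool.
Minimality, checking each single-abort alternative: charlie alone leaves hotel blocked (short on R1); india alone leaves charlie blocked (short on R1); hotel alone leaves charlie blocked (short on R1); foxtrot alone leaves charlie blocked (short on R1); delta alone leaves charlie blocked (short on R1); golf alone leaves charlie blocked (short on R1).
Survivors finish in the order: foxtrot, india, golf, hotel. Check, step by step (pool after the aborts first):
  pool = (3, 4, 2)
  foxtrot needs (3, 0, 0) <= (3, 4, 2) -> finishes; pool += (2, 1, 1) = (5, 5, 3)
  india needs (4, 4, 1) <= (5, 5, 3) -> finishes; pool += (1, 0, 3) = (6, 5, 6)
  golf needs (0, 1, 0) <= (6, 5, 6) -> finishes; pool += (1, 1, 0) = (7, 6, 6)
  hotel needs (3, 6, 0) <= (7, 6, 6) -> finishes; pool += (0, 1, 1) = (7, 7, 7)


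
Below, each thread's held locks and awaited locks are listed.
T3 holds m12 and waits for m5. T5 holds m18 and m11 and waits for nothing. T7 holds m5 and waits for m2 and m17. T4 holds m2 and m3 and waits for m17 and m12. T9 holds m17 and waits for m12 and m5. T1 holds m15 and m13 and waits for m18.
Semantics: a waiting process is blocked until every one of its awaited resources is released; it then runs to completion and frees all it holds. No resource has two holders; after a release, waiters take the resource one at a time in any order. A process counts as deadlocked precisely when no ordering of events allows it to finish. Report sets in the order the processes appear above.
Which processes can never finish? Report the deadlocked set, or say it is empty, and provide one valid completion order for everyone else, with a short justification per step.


Deadlocked set: T3, T7, T4 and T9.
Key observation: the knot is the closed ring of waits T3 -> T7 -> T4 -> T3; T9 is caught in further circular waits.
A valid finishing order for the others: T5, T1.
Walking it through:
  run T5 (it waits on nothing); releases m18 and m11
  T1: everything it awaited (m18) is free; runs, freeing m15 and m13


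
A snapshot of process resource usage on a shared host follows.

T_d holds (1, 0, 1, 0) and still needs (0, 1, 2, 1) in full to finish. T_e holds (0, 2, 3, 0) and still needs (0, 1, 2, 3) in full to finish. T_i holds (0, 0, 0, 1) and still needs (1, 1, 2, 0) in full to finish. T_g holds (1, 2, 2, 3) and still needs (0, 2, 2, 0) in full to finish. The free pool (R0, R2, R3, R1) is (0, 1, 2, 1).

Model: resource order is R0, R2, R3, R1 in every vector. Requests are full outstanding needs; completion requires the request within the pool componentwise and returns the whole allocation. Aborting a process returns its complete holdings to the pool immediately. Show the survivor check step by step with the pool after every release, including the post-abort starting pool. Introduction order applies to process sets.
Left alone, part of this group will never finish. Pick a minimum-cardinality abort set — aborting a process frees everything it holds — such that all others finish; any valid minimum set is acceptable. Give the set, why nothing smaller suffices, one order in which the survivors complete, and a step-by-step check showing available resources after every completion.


Minimum abort set: T_e.
Key observation: no ordering could ever have run T_g before the abort of T_e; with (0, 2, 3, 0) back in the pool it fits at step 3.
No smaller set exists: with zero aborts the deadlock remains.
Survivors finish in the order: T_d, T_i, T_g. Walking it through (pool after the aborts first):
  pool = (0, 3, 5, 1)
  run T_d (needs (0, 1, 2, 1), free (0, 3, 5, 1)); after release of (1, 0, 1, 0) the pool is (1, 3, 6, 1)
  run T_i (needs (1, 1, 2, 0), free (1, 3, 6, 1)); after release of (0, 0, 0, 1) the pool is (1, 3, 6, 2)
  run T_g (needs (0, 2, 2, 0), free (1, 3, 6, 2)); after release of (1, 2, 2, 3) the pool is (2, 5, 8, 5)
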